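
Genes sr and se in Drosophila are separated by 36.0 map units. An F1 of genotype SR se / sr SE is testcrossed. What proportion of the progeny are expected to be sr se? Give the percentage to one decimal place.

A map distance of 36.0 map units corresponds to a recombination frequency of 0.360.
The F1 is SR se / sr SE, so sr se is a recombinant gamete class with expected frequency r/2 = 0.360/2 = 0.1800.
That is 0.1800 = 18.0% of the progeny.

18.0%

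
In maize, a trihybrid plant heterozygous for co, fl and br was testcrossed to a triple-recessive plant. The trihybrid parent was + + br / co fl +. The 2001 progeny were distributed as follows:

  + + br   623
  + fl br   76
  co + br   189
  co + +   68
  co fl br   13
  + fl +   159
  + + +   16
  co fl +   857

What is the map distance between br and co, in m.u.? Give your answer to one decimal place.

The two rarest classes, + + + and co fl br, are the double crossovers. Comparing them with the parentals, only the br allele has switched, so br is the middle locus and the order is fl – br – co.
Crossovers in the br–co interval produce the single-crossover classes co + br and + fl + (189 + 159 = 348) plus the double crossovers (29).
RF(br–co) = (348 + 29) / 2001 = 377/2001 = 0.1884 → 18.8 m.u.

18.8 m.u.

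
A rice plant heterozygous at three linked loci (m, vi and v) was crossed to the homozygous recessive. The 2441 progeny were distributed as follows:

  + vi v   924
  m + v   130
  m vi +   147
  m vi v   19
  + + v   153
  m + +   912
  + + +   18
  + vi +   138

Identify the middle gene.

The two most frequent reciprocal classes, m + + and + vi v, are the parental types, so the F1 was m + + / + vi v.
The two rarest classes, + + + and m vi v, are the double crossovers. Comparing them with the parentals, only the m allele has switched, so m is the middle locus and the order is v – m – vi.

m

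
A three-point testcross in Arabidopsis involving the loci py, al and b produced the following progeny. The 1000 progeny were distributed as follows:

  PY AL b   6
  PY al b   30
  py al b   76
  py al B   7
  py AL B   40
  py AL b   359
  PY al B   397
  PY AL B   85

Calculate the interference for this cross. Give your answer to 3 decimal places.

0.100

The two most frequent reciprocal classes, PY al B and py AL b, are the parental types, so the F1 was PY al B / py AL b.
The two rarest classes, py al B and PY AL b, are the double crossovers. Comparing them with the parentals, only the py allele has switched, so py is the middle locus and the order is b – py – al.
b–py: (70 + 13)/1000 = 0.0830; py–al: (161 + 13)/1000 = 0.1740.
Expected DCO frequency = 0.0830 × 0.1740 ≈ 0.01444; observed = 13/1000 ≈ 0.01300.
Coefficient of coincidence = 0.01300/0.01444 ≈ 0.900; interference = 1 − 0.900 = 0.100.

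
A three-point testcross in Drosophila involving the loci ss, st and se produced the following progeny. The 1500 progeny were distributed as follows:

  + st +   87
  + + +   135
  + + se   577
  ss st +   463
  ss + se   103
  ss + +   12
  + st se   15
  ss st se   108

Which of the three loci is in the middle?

The two most frequent reciprocal classes, + + se and ss st +, are the parental types, so the F1 was + + se / ss st +.
The two rarest classes, + st se and ss + +, are the double crossovers. Comparing them with the parentals, only the st allele has switched, so st is the middle locus and the order is se – st – ss.

st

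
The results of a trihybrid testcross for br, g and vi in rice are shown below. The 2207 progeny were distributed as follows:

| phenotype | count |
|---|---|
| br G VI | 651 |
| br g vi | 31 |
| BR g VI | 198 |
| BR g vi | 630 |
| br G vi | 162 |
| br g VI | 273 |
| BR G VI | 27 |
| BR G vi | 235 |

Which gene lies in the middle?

The two most frequent reciprocal classes, br G VI and BR g vi, are the parental types, so the F1 was br G VI / BR g vi.
The two rarest classes, BR G VI and br g vi, are the double crossovers. Comparing them with the parentals, only the br allele has switched, so br is the middle locus and the order is vi – br – g.

br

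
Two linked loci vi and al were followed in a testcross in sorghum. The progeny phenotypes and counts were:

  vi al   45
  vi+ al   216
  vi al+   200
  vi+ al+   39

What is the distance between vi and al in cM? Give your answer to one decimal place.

The two most frequent classes, vi+ al (216) and vi al+ (200), are the parental types, so the F1 was vi+ al / vi al+.
The recombinant classes are vi+ al+ and vi al: 39 + 45 = 84.
Recombination frequency = 84/500 = 0.1680 ≈ 16.8%, i.e. 16.8 cM.

16.8 cM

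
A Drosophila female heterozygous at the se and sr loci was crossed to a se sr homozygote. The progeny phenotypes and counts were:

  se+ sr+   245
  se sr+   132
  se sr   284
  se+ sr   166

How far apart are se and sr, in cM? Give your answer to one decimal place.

The two most frequent classes, se+ sr+ (245) and se sr (284), are the parental types, so the F1 was se+ sr+ / se sr.
The recombinant classes are se+ sr and se sr+: 166 + 132 = 298.
Recombination frequency = 298/827 = 0.3603 ≈ 36.0%, i.e. 36.0 cM.

36.0 cM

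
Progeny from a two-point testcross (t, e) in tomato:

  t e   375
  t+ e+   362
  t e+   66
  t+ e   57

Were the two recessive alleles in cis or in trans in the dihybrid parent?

The two most frequent classes are t+ e+ (362) and t e (375); these are the parental (non-recombinant) types.
So the F1 carried t+ e+ on one chromosome and t e on the other — the recessive alleles are on the same chromosome (cis / coupling).

cis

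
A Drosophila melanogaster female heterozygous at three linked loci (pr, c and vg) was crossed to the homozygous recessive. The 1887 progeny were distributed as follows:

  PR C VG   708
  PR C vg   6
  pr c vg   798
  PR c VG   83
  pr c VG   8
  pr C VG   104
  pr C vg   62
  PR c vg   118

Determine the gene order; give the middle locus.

vg

The two most frequent reciprocal classes, pr c vg and PR C VG, are the parental types, so the F1 was pr c vg / PR C VG.
The two rarest classes, pr c VG and PR C vg, are the double crossovers. Comparing them with the parentals, only the vg allele has switched, so vg is the middle locus and the order is pr – vg – c.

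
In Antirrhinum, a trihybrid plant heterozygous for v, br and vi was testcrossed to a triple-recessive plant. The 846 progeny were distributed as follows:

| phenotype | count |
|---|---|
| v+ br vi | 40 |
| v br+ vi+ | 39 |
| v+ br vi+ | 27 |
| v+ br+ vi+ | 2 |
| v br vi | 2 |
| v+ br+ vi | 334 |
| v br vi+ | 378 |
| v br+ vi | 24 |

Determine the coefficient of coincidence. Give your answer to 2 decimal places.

0.74

The two most frequent reciprocal classes, v+ br+ vi and v br vi+, are the parental types, so the F1 was v+ br+ vi / v br vi+.
The two rarest classes, v+ br+ vi+ and v br vi, are the double crossovers. Comparing them with the parentals, only the vi allele has switched, so vi is the middle locus and the order is br – vi – v.
br–vi: (79 + 4)/846 = 0.0981; vi–v: (51 + 4)/846 = 0.0650.
Expected DCO frequency = 0.0981 × 0.0650 ≈ 0.00638; observed = 4/846 ≈ 0.00473.
Coefficient of coincidence = 0.00473/0.00638 ≈ 0.74.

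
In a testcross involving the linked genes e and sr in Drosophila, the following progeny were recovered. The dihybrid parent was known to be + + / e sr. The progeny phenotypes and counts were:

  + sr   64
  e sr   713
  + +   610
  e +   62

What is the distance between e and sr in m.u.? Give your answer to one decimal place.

The recombinant classes are + sr and e +: 64 + 62 = 126.
Recombination frequency = 126/1449 = 0.0870 ≈ 8.7%, i.e. 8.7 m.u.

8.7 m.u.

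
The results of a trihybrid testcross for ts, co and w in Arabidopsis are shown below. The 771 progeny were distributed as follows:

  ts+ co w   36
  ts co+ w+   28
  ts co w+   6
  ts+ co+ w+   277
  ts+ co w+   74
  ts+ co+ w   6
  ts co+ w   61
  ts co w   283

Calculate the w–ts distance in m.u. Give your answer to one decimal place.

The two most frequent reciprocal classes, ts+ co+ w+ and ts co w, are the parental types, so the F1 was ts+ co+ w+ / ts co w.
The two rarest classes, ts+ co+ w and ts co w+, are the double crossovers. Comparing them with the parentals, only the w allele has switched, so w is the middle locus and the order is ts – w – co.
Crossovers in the ts–w interval produce the single-crossover classes ts co+ w+ and ts+ co w (28 + 36 = 64) plus the double crossovers (12).
RF(ts–w) = (64 + 12) / 771 = 76/771 = 0.0986 → 9.9 m.u.

9.9 m.u.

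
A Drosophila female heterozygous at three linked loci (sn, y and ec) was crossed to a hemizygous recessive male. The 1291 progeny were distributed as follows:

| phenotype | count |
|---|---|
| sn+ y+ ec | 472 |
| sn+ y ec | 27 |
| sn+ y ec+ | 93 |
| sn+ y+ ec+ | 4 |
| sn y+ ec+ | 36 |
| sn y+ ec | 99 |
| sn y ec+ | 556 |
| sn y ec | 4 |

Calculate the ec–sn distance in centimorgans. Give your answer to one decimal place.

The two most frequent reciprocal classes, sn y ec+ and sn+ y+ ec, are the parental types, so the F1 was sn y ec+ / sn+ y+ ec.
The two rarest classes, sn y ec and sn+ y+ ec+, are the double crossovers. Comparing them with the parentals, only the ec allele has switched, so ec is the middle locus and the order is y – ec – sn.
Crossovers in the ec–sn interval produce the single-crossover classes sn+ y ec+ and sn y+ ec (93 + 99 = 192) plus the double crossovers (8).
RF(ec–sn) = (192 + 8) / 1291 = 200/1291 = 0.1549 → 15.5 centimorgans.

15.5 centimorgans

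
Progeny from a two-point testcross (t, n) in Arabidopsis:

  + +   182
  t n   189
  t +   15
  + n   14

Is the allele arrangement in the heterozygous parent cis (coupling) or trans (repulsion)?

The two most frequent classes are + + (182) and t n (189); these are the parental (non-recombinant) types.
So the F1 carried + + on one chromosome and t n on the other — the recessive alleles are on the same chromosome (cis / coupling).

cis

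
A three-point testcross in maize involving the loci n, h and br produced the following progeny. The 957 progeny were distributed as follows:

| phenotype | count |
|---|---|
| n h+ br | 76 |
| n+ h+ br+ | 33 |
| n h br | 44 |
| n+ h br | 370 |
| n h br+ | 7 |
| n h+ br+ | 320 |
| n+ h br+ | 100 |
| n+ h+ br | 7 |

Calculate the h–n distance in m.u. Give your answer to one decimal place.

The two most frequent reciprocal classes, n+ h br and n h+ br+, are the parental types, so the F1 was n+ h br / n h+ br+.
The two rarest classes, n+ h+ br and n h br+, are the double crossovers. Comparing them with the parentals, only the h allele has switched, so h is the middle locus and the order is n – h – br.
Crossovers in the n–h interval produce the single-crossover classes n h br and n+ h+ br+ (44 + 33 = 77) plus the double crossovers (14).
RF(n–h) = (77 + 14) / 957 = 91/957 = 0.0951 → 9.5 m.u.

9.5 m.u.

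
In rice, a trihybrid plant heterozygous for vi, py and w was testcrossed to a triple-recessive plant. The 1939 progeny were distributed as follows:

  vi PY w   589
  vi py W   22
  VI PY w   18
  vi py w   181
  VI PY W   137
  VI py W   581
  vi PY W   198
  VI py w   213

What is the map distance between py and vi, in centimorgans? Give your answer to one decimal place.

The two most frequent reciprocal classes, VI py W and vi PY w, are the parental types, so the F1 was VI py W / vi PY w.
The two rarest classes, vi py W and VI PY w, are the double crossovers. Comparing them with the parentals, only the vi allele has switched, so vi is the middle locus and the order is py – vi – w.
Crossovers in the py–vi interval produce the single-crossover classes VI PY W and vi py w (137 + 181 = 318) plus the double crossovers (40).
RF(py–vi) = (318 + 40) / 1939 = 358/1939 = 0.1846 → 18.5 centimorgans.

18.5 centimorgans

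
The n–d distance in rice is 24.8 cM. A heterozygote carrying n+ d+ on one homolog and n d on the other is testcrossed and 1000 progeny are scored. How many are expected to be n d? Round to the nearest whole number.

376

A map distance of 24.8 cM corresponds to a recombination frequency of 0.248.
The F1 is n+ d+ / n d, so n d is a parental gamete class with expected frequency (1 − r)/2 = 0.752/2 = 0.3760.
Expected number = 0.3760 × 1000 = 376.00 ≈ 376.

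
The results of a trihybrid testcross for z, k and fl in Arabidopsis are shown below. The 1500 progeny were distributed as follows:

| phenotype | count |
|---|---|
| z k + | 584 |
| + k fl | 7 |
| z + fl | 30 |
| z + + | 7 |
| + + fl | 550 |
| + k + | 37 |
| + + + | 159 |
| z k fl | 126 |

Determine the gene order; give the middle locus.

The two most frequent reciprocal classes, + + fl and z k +, are the parental types, so the F1 was + + fl / z k +.
The two rarest classes, + k fl and z + +, are the double crossovers. Comparing them with the parentals, only the k allele has switched, so k is the middle locus and the order is z – k – fl.

k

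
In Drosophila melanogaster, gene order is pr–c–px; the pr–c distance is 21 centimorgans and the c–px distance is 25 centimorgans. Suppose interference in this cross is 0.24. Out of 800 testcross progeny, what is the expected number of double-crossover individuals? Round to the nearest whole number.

Map distances give recombination frequencies of 0.210 and 0.250 for the two intervals.
With interference 0.24 (so coincidence = 0.76), expected double-crossover frequency = 0.210 × 0.250 × 0.76 = 0.03990.
Expected number = 0.03990 × 800 = 31.92 ≈ 32.

32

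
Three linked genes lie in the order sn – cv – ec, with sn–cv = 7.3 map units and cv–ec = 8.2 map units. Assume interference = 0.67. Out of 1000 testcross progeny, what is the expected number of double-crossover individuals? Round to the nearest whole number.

Map distances give recombination frequencies of 0.073 and 0.082 for the two intervals.
With interference 0.67 (so coincidence = 0.33), expected double-crossover frequency = 0.073 × 0.082 × 0.33 = 0.00198.
Expected number = 0.00198 × 1000 = 1.98 ≈ 2.

2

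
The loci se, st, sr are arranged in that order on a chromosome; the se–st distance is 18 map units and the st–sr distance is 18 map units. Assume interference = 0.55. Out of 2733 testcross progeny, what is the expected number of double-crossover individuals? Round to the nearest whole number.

Map distances give recombination frequencies of 0.180 and 0.180 for the two intervals.
With interference 0.55 (so coincidence = 0.45), expected double-crossover frequency = 0.180 × 0.180 × 0.45 = 0.01458.
Expected number = 0.01458 × 2733 = 39.85 ≈ 40.

40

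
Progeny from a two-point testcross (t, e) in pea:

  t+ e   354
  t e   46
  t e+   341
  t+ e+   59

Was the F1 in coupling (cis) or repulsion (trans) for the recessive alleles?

The two most frequent classes are t+ e (354) and t e+ (341); these are the parental (non-recombinant) types.
So the F1 carried t+ e on one chromosome and t e+ on the other — the recessive alleles are on opposite chromosomes (trans / repulsion).

trans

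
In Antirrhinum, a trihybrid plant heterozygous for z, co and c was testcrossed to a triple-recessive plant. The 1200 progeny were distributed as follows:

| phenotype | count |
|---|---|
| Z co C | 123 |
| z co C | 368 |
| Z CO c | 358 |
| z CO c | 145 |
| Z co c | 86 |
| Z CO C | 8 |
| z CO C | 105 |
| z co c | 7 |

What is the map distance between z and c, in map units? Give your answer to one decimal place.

The two most frequent reciprocal classes, Z CO c and z co C, are the parental types, so the F1 was Z CO c / z co C.
The two rarest classes, Z CO C and z co c, are the double crossovers. Comparing them with the parentals, only the c allele has switched, so c is the middle locus and the order is z – c – co.
Crossovers in the z–c interval produce the single-crossover classes z CO c and Z co C (145 + 123 = 268) plus the double crossovers (15).
RF(z–c) = (268 + 15) / 1200 = 283/1200 = 0.2358 → 23.6 map units.

23.6 map units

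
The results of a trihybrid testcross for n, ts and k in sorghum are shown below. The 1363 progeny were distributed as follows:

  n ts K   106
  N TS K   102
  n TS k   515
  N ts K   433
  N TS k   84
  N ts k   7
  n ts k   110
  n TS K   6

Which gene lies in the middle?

The two most frequent reciprocal classes, N ts K and n TS k, are the parental types, so the F1 was N ts K / n TS k.
The two rarest classes, N ts k and n TS K, are the double crossovers. Comparing them with the parentals, only the k allele has switched, so k is the middle locus and the order is n – k – ts.

k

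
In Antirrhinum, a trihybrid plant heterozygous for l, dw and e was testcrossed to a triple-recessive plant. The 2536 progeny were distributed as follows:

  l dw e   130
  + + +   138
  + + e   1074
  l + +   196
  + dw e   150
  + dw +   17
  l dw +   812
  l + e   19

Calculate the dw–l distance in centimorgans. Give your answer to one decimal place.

The two most frequent reciprocal classes, + + e and l dw +, are the parental types, so the F1 was + + e / l dw +.
The two rarest classes, l + e and + dw +, are the double crossovers. Comparing them with the parentals, only the l allele has switched, so l is the middle locus and the order is e – l – dw.
Crossovers in the l–dw interval produce the single-crossover classes + dw e and l + + (150 + 196 = 346) plus the double crossovers (36).
RF(l–dw) = (346 + 36) / 2536 = 382/2536 = 0.1506 → 15.1 centimorgans.

15.1 centimorgans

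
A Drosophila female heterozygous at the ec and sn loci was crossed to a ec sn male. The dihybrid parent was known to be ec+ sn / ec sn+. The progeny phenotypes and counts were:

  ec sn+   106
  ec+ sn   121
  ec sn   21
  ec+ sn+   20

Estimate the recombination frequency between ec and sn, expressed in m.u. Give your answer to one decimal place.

15.3 m.u.

The recombinant classes are ec+ sn+ and ec sn: 20 + 21 = 41.
Recombination frequency = 41/268 = 0.1530 ≈ 15.3%, i.e. 15.3 m.u.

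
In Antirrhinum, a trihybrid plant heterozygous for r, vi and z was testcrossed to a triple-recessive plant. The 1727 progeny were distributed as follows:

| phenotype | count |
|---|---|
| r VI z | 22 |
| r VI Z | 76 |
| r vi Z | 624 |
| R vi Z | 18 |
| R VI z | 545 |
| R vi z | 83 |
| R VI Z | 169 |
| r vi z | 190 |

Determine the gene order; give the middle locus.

r

The two most frequent reciprocal classes, R VI z and r vi Z, are the parental types, so the F1 was R VI z / r vi Z.
The two rarest classes, r VI z and R vi Z, are the double crossovers. Comparing them with the parentals, only the r allele has switched, so r is the middle locus and the order is z – r – vi.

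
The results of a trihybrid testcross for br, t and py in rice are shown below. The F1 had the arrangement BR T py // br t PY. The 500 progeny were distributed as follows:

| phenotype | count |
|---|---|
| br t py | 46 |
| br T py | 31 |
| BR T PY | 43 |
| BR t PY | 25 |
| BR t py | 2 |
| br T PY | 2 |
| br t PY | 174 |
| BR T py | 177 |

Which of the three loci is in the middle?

The two rarest classes, BR t py and br T PY, are the double crossovers. Comparing them with the parentals, only the t allele has switched, so t is the middle locus and the order is py – t – br.

t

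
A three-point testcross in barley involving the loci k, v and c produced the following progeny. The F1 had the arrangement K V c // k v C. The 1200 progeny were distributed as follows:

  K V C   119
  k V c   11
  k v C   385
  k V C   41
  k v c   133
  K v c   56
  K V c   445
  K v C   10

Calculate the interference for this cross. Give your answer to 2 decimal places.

0.22

The two rarest classes, k V c and K v C, are the double crossovers. Comparing them with the parentals, only the k allele has switched, so k is the middle locus and the order is c – k – v.
c–k: (252 + 21)/1200 = 0.2275; k–v: (97 + 21)/1200 = 0.0983.
Expected DCO frequency = 0.2275 × 0.0983 ≈ 0.02236; observed = 21/1200 ≈ 0.01750.
Coefficient of coincidence = 0.01750/0.02236 ≈ 0.78; interference = 1 − 0.78 = 0.22.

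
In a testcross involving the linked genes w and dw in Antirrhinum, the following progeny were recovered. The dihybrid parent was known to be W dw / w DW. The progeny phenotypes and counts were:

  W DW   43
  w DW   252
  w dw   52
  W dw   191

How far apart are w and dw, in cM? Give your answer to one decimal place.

The recombinant classes are W DW and w dw: 43 + 52 = 95.
Recombination frequency = 95/538 = 0.1766 ≈ 17.7%, i.e. 17.7 cM.

17.7 cM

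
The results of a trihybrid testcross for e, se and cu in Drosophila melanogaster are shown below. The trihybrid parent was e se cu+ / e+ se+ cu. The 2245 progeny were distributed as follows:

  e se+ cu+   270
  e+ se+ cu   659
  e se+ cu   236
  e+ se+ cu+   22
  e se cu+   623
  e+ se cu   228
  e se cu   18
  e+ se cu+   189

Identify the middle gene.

The two rarest classes, e se cu and e+ se+ cu+, are the double crossovers. Comparing them with the parentals, only the cu allele has switched, so cu is the middle locus and the order is e – cu – se.

cu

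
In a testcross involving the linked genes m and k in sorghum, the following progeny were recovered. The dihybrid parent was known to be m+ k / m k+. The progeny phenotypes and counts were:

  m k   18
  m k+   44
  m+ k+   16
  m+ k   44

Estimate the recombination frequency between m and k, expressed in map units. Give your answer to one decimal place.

The recombinant classes are m+ k+ and m k: 16 + 18 = 34.
Recombination frequency = 34/122 = 0.2787 ≈ 27.9%, i.e. 27.9 map units.

27.9 map units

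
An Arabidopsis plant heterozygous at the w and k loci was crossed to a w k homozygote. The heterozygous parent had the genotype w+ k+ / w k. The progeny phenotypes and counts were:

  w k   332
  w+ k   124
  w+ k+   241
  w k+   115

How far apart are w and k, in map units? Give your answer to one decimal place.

29.4 map units

The recombinant classes are w+ k and w k+: 124 + 115 = 239.
Recombination frequency = 239/812 = 0.2943 ≈ 29.4%, i.e. 29.4 map units.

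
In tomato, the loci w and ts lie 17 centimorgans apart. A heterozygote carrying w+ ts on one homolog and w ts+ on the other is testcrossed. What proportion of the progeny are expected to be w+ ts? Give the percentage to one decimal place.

A map distance of 17 centimorgans corresponds to a recombination frequency of 0.170.
The F1 is w+ ts / w ts+, so w+ ts is a parental gamete class with expected frequency (1 − r)/2 = 0.830/2 = 0.4150.
That is 0.4150 = 41.5% of the progeny.

41.5%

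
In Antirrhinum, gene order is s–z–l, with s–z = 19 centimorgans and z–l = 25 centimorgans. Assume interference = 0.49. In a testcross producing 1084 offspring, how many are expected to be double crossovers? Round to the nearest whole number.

26

Map distances give recombination frequencies of 0.190 and 0.250 for the two intervals.
With interference 0.49 (so coincidence = 0.51), expected double-crossover frequency = 0.190 × 0.250 × 0.51 = 0.02423.
Expected number = 0.02423 × 1084 = 26.26 ≈ 26.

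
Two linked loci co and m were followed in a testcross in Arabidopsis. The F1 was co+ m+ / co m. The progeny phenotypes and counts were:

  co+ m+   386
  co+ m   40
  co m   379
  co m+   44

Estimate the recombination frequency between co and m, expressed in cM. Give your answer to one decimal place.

The recombinant classes are co+ m and co m+: 40 + 44 = 84.
Recombination frequency = 84/849 = 0.0989 ≈ 9.9%, i.e. 9.9 cM.

9.9 cM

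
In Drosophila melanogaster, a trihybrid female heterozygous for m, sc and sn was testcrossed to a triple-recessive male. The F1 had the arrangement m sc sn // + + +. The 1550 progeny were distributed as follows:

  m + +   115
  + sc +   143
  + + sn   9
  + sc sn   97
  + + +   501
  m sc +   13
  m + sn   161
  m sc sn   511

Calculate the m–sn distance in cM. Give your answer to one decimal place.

15.1 cM

The two rarest classes, m sc + and + + sn, are the double crossovers. Comparing them with the parentals, only the sn allele has switched, so sn is the middle locus and the order is m – sn – sc.
Crossovers in the m–sn interval produce the single-crossover classes + sc sn and m + + (97 + 115 = 212) plus the double crossovers (22).
RF(m–sn) = (212 + 22) / 1550 = 234/1550 = 0.1510 → 15.1 cM.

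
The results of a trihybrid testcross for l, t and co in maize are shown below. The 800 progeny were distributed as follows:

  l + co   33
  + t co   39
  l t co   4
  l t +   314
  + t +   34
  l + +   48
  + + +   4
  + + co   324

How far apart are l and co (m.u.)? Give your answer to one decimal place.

The two most frequent reciprocal classes, + + co and l t +, are the parental types, so the F1 was + + co / l t +.
The two rarest classes, + + + and l t co, are the double crossovers. Comparing them with the parentals, only the co allele has switched, so co is the middle locus and the order is l – co – t.
Crossovers in the l–co interval produce the single-crossover classes l + co and + t + (33 + 34 = 67) plus the double crossovers (8).
RF(l–co) = (67 + 8) / 800 = 75/800 = 0.0938 → 9.4 m.u.

9.4 m.u.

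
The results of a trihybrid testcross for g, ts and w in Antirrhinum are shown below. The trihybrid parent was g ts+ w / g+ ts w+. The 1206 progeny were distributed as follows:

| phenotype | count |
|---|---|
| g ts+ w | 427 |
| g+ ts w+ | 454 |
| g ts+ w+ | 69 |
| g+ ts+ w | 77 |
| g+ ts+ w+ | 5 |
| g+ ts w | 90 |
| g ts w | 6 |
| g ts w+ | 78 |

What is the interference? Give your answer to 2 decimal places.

The two rarest classes, g ts w and g+ ts+ w+, are the double crossovers. Comparing them with the parentals, only the ts allele has switched, so ts is the middle locus and the order is g – ts – w.
g–ts: (155 + 11)/1206 = 0.1376; ts–w: (159 + 11)/1206 = 0.1410.
Expected DCO frequency = 0.1376 × 0.1410 ≈ 0.01940; observed = 11/1206 ≈ 0.00912.
Coefficient of coincidence = 0.00912/0.01940 ≈ 0.47; interference = 1 − 0.47 = 0.53.

0.53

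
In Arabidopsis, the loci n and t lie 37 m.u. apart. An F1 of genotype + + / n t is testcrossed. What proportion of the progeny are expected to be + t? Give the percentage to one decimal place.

A map distance of 37 m.u. corresponds to a recombination frequency of 0.370.
The F1 is + + / n t, so + t is a recombinant gamete class with expected frequency r/2 = 0.370/2 = 0.1850.
That is 0.1850 = 18.5% of the progeny.

18.5%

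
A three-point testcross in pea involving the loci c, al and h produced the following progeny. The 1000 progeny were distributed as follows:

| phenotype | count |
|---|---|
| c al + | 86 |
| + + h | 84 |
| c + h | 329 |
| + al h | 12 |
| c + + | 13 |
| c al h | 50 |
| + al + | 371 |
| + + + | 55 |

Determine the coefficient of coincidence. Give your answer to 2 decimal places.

0.99

The two most frequent reciprocal classes, + al + and c + h, are the parental types, so the F1 was + al + / c + h.
The two rarest classes, + al h and c + +, are the double crossovers. Comparing them with the parentals, only the h allele has switched, so h is the middle locus and the order is c – h – al.
c–h: (170 + 25)/1000 = 0.1950; h–al: (105 + 25)/1000 = 0.1300.
Expected DCO frequency = 0.1950 × 0.1300 ≈ 0.02535; observed = 25/1000 ≈ 0.02500.
Coefficient of coincidence = 0.02500/0.02535 ≈ 0.99.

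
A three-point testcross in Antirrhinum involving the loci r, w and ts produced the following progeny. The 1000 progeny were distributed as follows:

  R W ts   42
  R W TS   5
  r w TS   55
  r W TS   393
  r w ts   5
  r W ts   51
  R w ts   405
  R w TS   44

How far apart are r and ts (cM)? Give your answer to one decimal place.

10.5 cM

The two most frequent reciprocal classes, r W TS and R w ts, are the parental types, so the F1 was r W TS / R w ts.
The two rarest classes, R W TS and r w ts, are the double crossovers. Comparing them with the parentals, only the r allele has switched, so r is the middle locus and the order is ts – r – w.
Crossovers in the ts–r interval produce the single-crossover classes r W ts and R w TS (51 + 44 = 95) plus the double crossovers (10).
RF(ts–r) = (95 + 10) / 1000 = 105/1000 = 0.1050 → 10.5 cM.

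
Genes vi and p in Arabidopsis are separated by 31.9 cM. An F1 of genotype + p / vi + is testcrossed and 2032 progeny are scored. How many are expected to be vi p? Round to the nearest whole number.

324

A map distance of 31.9 cM corresponds to a recombination frequency of 0.319.
The F1 is + p / vi +, so vi p is a recombinant gamete class with expected frequency r/2 = 0.319/2 = 0.1595.
Expected number = 0.1595 × 2032 = 324.10 ≈ 324.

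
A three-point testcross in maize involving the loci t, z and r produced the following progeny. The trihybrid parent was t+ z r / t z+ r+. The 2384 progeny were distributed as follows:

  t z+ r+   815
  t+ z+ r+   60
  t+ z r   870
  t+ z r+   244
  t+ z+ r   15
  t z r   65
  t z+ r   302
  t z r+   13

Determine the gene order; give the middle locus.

z

The two rarest classes, t+ z+ r and t z r+, are the double crossovers. Comparing them with the parentals, only the z allele has switched, so z is the middle locus and the order is r – z – t.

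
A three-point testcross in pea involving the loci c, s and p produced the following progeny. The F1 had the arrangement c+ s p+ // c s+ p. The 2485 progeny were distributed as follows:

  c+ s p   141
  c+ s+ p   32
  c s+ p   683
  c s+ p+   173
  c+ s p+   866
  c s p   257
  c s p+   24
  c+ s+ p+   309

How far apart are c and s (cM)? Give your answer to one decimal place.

25.0 cM

The two rarest classes, c s p+ and c+ s+ p, are the double crossovers. Comparing them with the parentals, only the c allele has switched, so c is the middle locus and the order is s – c – p.
Crossovers in the s–c interval produce the single-crossover classes c+ s+ p+ and c s p (309 + 257 = 566) plus the double crossovers (56).
RF(s–c) = (566 + 56) / 2485 = 622/2485 = 0.2503 → 25.0 cM.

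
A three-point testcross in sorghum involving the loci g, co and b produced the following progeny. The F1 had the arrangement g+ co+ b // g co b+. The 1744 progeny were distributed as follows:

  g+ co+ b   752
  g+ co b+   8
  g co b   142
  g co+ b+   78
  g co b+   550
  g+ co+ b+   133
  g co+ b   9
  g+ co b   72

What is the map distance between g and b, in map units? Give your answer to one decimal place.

The two rarest classes, g co+ b and g+ co b+, are the double crossovers. Comparing them with the parentals, only the g allele has switched, so g is the middle locus and the order is b – g – co.
Crossovers in the b–g interval produce the single-crossover classes g+ co+ b+ and g co b (133 + 142 = 275) plus the double crossovers (17).
RF(b–g) = (275 + 17) / 1744 = 292/1744 = 0.1674 → 16.7 map units.

16.7 map units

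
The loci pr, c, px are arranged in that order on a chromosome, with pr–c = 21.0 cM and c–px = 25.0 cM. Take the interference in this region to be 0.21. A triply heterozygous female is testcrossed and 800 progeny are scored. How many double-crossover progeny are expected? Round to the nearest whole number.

Map distances give recombination frequencies of 0.210 and 0.250 for the two intervals.
With interference 0.21 (so coincidence = 0.79), expected double-crossover frequency = 0.210 × 0.250 × 0.79 = 0.04147.
Expected number = 0.04147 × 800 = 33.18 ≈ 33.

33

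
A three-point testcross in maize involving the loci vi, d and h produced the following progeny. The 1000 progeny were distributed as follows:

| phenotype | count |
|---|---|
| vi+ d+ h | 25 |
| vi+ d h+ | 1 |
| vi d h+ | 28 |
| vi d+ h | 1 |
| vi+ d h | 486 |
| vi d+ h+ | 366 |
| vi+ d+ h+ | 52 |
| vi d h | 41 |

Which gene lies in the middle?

The two most frequent reciprocal classes, vi+ d h and vi d+ h+, are the parental types, so the F1 was vi+ d h / vi d+ h+.
The two rarest classes, vi+ d h+ and vi d+ h, are the double crossovers. Comparing them with the parentals, only the h allele has switched, so h is the middle locus and the order is d – h – vi.

h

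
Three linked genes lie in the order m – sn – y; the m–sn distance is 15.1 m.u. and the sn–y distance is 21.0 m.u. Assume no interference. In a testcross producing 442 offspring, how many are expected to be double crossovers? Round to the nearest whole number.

Map distances give recombination frequencies of 0.151 and 0.210 for the two intervals.
With no interference, expected double-crossover frequency = 0.151 × 0.210 = 0.03171.
Expected number = 0.03171 × 442 = 14.02 ≈ 14.

14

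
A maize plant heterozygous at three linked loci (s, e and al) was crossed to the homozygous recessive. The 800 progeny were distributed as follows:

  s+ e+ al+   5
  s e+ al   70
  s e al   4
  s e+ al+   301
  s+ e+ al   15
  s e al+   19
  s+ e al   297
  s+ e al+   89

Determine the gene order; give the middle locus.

The two most frequent reciprocal classes, s e+ al+ and s+ e al, are the parental types, so the F1 was s e+ al+ / s+ e al.
The two rarest classes, s+ e+ al+ and s e al, are the double crossovers. Comparing them with the parentals, only the s allele has switched, so s is the middle locus and the order is e – s – al.

s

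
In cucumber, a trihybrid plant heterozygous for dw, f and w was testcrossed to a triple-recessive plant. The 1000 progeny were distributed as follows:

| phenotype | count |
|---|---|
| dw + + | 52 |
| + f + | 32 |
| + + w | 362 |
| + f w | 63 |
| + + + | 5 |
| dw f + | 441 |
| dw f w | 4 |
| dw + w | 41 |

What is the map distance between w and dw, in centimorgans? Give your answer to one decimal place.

The two most frequent reciprocal classes, + + w and dw f +, are the parental types, so the F1 was + + w / dw f +.
The two rarest classes, + + + and dw f w, are the double crossovers. Comparing them with the parentals, only the w allele has switched, so w is the middle locus and the order is dw – w – f.
Crossovers in the dw–w interval produce the single-crossover classes dw + w and + f + (41 + 32 = 73) plus the double crossovers (9).
RF(dw–w) = (73 + 9) / 1000 = 82/1000 = 0.0820 → 8.2 centimorgans.

8.2 centimorgans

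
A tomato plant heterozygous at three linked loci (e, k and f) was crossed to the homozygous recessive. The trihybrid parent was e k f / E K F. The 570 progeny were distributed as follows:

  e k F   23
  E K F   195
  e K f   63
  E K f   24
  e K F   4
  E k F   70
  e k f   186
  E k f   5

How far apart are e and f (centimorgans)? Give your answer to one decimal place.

9.8 centimorgans

The two rarest classes, E k f and e K F, are the double crossovers. Comparing them with the parentals, only the e allele has switched, so e is the middle locus and the order is f – e – k.
Crossovers in the f–e interval produce the single-crossover classes e k F and E K f (23 + 24 = 47) plus the double crossovers (9).
RF(f–e) = (47 + 9) / 570 = 56/570 = 0.0982 → 9.8 centimorgans.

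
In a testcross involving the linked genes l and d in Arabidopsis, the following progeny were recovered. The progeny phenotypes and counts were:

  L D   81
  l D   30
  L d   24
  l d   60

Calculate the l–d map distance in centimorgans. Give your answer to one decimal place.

The two most frequent classes, L D (81) and l d (60), are the parental types, so the F1 was L D / l d.
The recombinant classes are L d and l D: 24 + 30 = 54.
Recombination frequency = 54/195 = 0.2769 ≈ 27.7%, i.e. 27.7 centimorgans.

27.7 centimorgans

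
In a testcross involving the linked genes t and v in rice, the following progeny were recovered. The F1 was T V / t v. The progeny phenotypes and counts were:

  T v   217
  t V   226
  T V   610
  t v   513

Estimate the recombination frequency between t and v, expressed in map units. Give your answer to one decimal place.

The recombinant classes are T v and t V: 217 + 226 = 443.
Recombination frequency = 443/1566 = 0.2829 ≈ 28.3%, i.e. 28.3 map units.

28.3 map units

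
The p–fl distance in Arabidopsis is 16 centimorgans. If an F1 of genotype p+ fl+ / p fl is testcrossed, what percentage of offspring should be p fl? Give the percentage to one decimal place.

A map distance of 16 centimorgans corresponds to a recombination frequency of 0.160.
The F1 is p+ fl+ / p fl, so p fl is a parental gamete class with expected frequency (1 − r)/2 = 0.840/2 = 0.4200.
That is 0.4200 = 42.0% of the progeny.

42.0%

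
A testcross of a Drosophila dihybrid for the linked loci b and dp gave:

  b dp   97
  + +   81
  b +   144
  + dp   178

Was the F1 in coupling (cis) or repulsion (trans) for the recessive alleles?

The two most frequent classes are + dp (178) and b + (144); these are the parental (non-recombinant) types.
So the F1 carried + dp on one chromosome and b + on the other — the recessive alleles are on opposite chromosomes (trans / repulsion).

trans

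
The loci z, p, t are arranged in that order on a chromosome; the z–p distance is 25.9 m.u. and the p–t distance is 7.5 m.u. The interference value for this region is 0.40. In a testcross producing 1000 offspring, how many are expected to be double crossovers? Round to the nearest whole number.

Map distances give recombination frequencies of 0.259 and 0.075 for the two intervals.
With interference 0.40 (so coincidence = 0.60), expected double-crossover frequency = 0.259 × 0.075 × 0.60 = 0.01166.
Expected number = 0.01166 × 1000 = 11.66 ≈ 12.

12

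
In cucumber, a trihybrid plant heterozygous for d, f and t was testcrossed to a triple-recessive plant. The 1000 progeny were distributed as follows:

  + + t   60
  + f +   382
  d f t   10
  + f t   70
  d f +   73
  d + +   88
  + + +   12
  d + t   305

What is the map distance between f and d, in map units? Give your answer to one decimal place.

15.5 map units

The two most frequent reciprocal classes, + f + and d + t, are the parental types, so the F1 was + f + / d + t.
The two rarest classes, + + + and d f t, are the double crossovers. Comparing them with the parentals, only the f allele has switched, so f is the middle locus and the order is t – f – d.
Crossovers in the f–d interval produce the single-crossover classes d f + and + + t (73 + 60 = 133) plus the double crossovers (22).
RF(f–d) = (133 + 22) / 1000 = 155/1000 = 0.1550 → 15.5 map units.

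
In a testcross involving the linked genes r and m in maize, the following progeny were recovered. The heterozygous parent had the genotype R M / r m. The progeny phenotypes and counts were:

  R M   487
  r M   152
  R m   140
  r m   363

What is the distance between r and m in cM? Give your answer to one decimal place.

25.6 cM

The recombinant classes are R m and r M: 140 + 152 = 292.
Recombination frequency = 292/1142 = 0.2557 ≈ 25.6%, i.e. 25.6 cM.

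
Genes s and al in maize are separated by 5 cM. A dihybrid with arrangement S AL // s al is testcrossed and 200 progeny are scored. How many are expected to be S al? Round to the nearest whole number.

5

A map distance of 5 cM corresponds to a recombination frequency of 0.050.
The F1 is S AL / s al, so S al is a recombinant gamete class with expected frequency r/2 = 0.050/2 = 0.0250.
Expected number = 0.0250 × 200 = 5.00 ≈ 5.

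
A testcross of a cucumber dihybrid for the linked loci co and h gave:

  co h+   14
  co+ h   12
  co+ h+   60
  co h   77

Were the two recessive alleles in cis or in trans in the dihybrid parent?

The two most frequent classes are co+ h+ (60) and co h (77); these are the parental (non-recombinant) types.
So the F1 carried co+ h+ on one chromosome and co h on the other — the recessive alleles are on the same chromosome (cis / coupling).

cis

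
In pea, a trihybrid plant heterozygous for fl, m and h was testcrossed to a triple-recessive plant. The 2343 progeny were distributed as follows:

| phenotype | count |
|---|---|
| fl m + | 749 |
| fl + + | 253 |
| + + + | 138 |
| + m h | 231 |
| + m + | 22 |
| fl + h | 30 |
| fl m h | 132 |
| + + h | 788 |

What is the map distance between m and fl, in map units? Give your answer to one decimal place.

The two most frequent reciprocal classes, + + h and fl m +, are the parental types, so the F1 was + + h / fl m +.
The two rarest classes, fl + h and + m +, are the double crossovers. Comparing them with the parentals, only the fl allele has switched, so fl is the middle locus and the order is m – fl – h.
Crossovers in the m–fl interval produce the single-crossover classes + m h and fl + + (231 + 253 = 484) plus the double crossovers (52).
RF(m–fl) = (484 + 52) / 2343 = 536/2343 = 0.2288 → 22.9 map units.

22.9 map units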